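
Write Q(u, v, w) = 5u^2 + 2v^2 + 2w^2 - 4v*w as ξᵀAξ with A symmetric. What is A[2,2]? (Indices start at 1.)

The coefficient of v^2 in Q is 2, and that is exactly A[2,2].

2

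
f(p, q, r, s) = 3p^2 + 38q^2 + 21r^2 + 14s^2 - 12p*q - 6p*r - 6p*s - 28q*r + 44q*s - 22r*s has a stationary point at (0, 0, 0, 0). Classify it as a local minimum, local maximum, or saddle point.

The Hessian at the origin is H = [[6, -12, -6, -6], [-12, 76, -28, 44], [-6, -28, 42, -22], [-6, 44, -22, 28]].
Applying the same elementary operations to the rows and columns of H produces a congruent diagonal matrix with entries 6, 52, 68/13, 2/17.
That gives 4 positive pivots.
H is positive definite, so the origin is a strict local minimum.

local minimum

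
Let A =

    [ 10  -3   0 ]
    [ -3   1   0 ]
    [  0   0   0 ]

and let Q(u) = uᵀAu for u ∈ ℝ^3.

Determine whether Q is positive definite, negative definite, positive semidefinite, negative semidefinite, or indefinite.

Congruent diagonalization of A (simultaneous row and column reduction) yields pivots 10, 1/10, 0.
Counting signs: 2 positive, 1 zero.
Hence Q is positive semidefinite.

positive semidefinite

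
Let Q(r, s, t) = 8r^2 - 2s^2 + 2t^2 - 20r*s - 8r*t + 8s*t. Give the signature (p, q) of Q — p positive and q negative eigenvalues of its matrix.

The associated matrix is A = [[8, -10, -4], [-10, -2, 4], [-4, 4, 2]].
Row-reducing A symmetrically gives the diagonal entries 8, -29/2, 2/29.
That gives 2 positive, 1 negative pivots.

(2, 1)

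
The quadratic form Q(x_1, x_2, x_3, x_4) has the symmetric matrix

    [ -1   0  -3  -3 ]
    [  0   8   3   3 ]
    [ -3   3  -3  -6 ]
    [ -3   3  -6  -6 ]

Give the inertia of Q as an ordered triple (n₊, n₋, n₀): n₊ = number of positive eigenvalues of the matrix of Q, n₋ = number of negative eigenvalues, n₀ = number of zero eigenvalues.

Symmetric row and column elimination reduces A to a congruent diagonal form with pivots -1, 8, 39/8, 15/13.
That gives 3 positive, 1 negative pivots.

(3, 1, 0)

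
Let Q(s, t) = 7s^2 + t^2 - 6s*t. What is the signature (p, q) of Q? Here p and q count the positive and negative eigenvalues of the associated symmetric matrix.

(1, 1)

Write A = [[7, -3], [-3, 1]].
Congruent diagonalization of A (simultaneous row and column reduction) yields pivots 7, -2/7.
That gives 1 positive, 1 negative pivots.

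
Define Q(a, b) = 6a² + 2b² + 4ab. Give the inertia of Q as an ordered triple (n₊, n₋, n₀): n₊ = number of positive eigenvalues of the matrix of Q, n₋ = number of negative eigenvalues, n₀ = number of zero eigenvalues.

The associated matrix is A = [[6, 2], [2, 2]].
Congruent diagonalization of A (simultaneous row and column reduction) yields pivots 6, 4/3.
Counting signs: 2 positive.

(2, 0, 0)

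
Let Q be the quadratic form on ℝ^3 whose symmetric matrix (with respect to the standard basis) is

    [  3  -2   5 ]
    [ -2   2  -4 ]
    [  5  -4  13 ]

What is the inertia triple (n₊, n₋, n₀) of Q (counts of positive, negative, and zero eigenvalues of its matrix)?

Applying the same elementary operations to the rows and columns of A produces a congruent diagonal matrix with entries 3, 2/3, 4.
Counting signs: 3 positive.

(3, 0, 0)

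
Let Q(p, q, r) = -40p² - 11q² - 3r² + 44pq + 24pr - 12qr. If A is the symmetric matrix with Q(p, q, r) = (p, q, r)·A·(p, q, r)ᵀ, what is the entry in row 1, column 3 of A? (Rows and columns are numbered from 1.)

The coefficient of p·r in Q is 24. For a symmetric A this equals A[1,3] + A[3,1] = 2·A[1,3].
So A[1,3] = 24/2 = 12.

12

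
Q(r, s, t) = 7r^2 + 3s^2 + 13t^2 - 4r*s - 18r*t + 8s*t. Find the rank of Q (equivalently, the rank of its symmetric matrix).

The associated matrix is A = [[7, -2, -9], [-2, 3, 4], [-9, 4, 13]].
Row-reducing A symmetrically gives the diagonal entries 7, 17/7, 10/17.
Counting signs: 3 positive.
The rank is the number of nonzero pivots: 3.

3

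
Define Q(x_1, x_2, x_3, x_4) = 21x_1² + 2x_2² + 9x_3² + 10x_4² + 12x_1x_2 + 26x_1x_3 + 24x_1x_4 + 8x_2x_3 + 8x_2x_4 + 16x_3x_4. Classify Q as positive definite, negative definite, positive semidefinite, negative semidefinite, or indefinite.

The symmetric matrix is A = [[21, 6, 13, 12], [6, 2, 4, 4], [13, 4, 9, 8], [12, 4, 8, 10]].
Row-reducing A symmetrically gives the diagonal entries 21, 2/7, 2/3, 2.
So there are 4 positive pivots.
Hence Q is positive definite.

positive definite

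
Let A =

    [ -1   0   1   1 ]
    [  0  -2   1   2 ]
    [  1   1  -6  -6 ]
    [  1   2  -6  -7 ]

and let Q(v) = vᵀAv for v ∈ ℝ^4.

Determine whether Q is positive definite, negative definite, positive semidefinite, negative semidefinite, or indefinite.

negative definite

Applying the same elementary operations to the rows and columns of A produces a congruent diagonal matrix with entries -1, -2, -9/2, -4/9.
Counting signs: 4 negative.
Hence Q is negative definite.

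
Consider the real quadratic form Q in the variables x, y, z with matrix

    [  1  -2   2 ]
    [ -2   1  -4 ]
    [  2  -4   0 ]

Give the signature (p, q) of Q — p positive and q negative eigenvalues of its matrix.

An LDLᵀ factorisation of A has diagonal entries 1, -3, -4.
So there are 1 positive, 2 negative pivots.

(1, 2)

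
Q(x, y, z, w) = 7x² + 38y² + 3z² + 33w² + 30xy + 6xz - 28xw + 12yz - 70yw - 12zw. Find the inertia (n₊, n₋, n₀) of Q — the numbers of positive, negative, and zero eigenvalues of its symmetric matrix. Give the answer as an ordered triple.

(4, 0, 0)

The associated matrix is A = [[7, 15, 3, -14], [15, 38, 6, -35], [3, 6, 3, -6], [-14, -35, -6, 33]].
Applying the same elementary operations to the rows and columns of A produces a congruent diagonal matrix with entries 7, 41/7, 69/41, 15/23.
So there are 4 positive pivots.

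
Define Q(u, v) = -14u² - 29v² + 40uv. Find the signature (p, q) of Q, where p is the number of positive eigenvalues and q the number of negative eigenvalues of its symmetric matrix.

The associated matrix is A = [[-14, 20], [20, -29]].
Congruent diagonalization of A (simultaneous row and column reduction) yields pivots -14, -3/7.
So there are 2 negative pivots.

(0, 2)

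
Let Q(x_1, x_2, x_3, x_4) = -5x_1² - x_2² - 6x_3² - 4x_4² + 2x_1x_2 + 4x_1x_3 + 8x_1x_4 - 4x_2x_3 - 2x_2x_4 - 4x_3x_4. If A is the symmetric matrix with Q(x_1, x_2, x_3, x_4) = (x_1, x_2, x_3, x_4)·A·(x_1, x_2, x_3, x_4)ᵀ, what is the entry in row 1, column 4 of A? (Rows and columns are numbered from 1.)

4

The coefficient of x_1·x_4 in Q is 8. For a symmetric A this equals A[1,4] + A[4,1] = 2·A[1,4].
So A[1,4] = 8/2 = 4.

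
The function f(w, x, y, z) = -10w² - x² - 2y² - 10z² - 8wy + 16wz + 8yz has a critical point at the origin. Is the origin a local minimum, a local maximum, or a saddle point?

local maximum

The Hessian at the origin is H = [[-20, 0, -8, 16], [0, -2, 0, 0], [-8, 0, -4, 8], [16, 0, 8, -20]].
Row-reducing H symmetrically gives the diagonal entries -20, -2, -4/5, -4.
So there are 4 negative pivots.
H is negative definite, so the origin is a strict local maximum.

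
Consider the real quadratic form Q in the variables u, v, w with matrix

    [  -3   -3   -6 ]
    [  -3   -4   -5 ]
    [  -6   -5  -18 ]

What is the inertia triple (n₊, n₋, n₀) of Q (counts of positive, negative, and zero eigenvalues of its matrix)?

(0, 3, 0)

Applying the same elementary operations to the rows and columns of A produces a congruent diagonal matrix with entries -3, -1, -5.
So there are 3 negative pivots.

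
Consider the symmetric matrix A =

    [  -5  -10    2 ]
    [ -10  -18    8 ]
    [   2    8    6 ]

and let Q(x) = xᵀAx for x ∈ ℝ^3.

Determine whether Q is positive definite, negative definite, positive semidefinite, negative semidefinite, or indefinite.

Symmetric row and column elimination reduces A to a congruent diagonal form with pivots -5, 2, -6/5.
That gives 1 positive, 2 negative pivots.
Hence Q is indefinite.

indefinite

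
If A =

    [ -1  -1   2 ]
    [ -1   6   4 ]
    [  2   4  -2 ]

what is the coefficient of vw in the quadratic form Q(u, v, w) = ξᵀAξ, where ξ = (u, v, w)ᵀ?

The coefficient of vw is A[2,3] + A[3,2] = 2·4 = 8.

8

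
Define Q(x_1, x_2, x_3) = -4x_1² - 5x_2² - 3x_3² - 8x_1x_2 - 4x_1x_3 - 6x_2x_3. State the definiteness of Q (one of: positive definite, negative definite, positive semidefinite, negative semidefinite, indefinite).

The symmetric matrix of Q is A = [[-4, -4, -2], [-4, -5, -3], [-2, -3, -3]].
Leading principal minors: Δ_1 = -4, Δ_2 = 4, Δ_3 = -4.
The signs alternate starting with Δ_1 < 0, so by Sylvester's criterion Q is negative definite.

negative definite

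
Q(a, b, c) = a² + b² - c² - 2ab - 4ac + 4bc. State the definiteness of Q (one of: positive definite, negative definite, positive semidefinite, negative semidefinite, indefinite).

Write A = [[1, -1, -2], [-1, 1, 2], [-2, 2, -1]].
Symmetric row and column elimination reduces A to a congruent diagonal form with pivots 1, 0, -5.
That gives 1 positive, 1 negative, 1 zero pivots.
Hence Q is indefinite.

indefinite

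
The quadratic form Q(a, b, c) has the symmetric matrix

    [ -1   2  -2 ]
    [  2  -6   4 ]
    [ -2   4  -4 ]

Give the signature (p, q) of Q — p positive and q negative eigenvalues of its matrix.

Congruent diagonalization of A (simultaneous row and column reduction) yields pivots -1, -2, 0.
Counting signs: 2 negative, 1 zero.

(0, 2)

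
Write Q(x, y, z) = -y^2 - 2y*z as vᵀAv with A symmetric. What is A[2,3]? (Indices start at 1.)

The coefficient of y·z in Q is -2. For a symmetric A this equals A[2,3] + A[3,2] = 2·A[2,3].
So A[2,3] = -2/2 = -1.

-1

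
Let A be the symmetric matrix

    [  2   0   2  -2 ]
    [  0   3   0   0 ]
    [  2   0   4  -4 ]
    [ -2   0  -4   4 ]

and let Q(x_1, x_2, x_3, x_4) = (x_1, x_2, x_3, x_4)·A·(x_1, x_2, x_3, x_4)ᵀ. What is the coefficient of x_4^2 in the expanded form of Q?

The coefficient of x_4^2 is the diagonal entry A[4,4] = 4.

4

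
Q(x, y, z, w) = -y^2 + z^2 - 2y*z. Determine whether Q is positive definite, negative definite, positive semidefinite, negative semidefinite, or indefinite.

indefinite

The symmetric matrix is A = [[0, 0, 0, 0], [0, -1, -1, 0], [0, -1, 1, 0], [0, 0, 0, 0]].
Symmetric row and column elimination reduces A to a congruent diagonal form with pivots 0, -1, 2, 0.
Counting signs: 1 positive, 1 negative, 2 zero.
Hence Q is indefinite.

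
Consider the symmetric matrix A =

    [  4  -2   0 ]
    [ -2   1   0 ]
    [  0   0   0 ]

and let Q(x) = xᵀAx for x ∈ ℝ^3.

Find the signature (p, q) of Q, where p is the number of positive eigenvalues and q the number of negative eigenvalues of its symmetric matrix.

(1, 0)

Row-reducing A symmetrically gives the diagonal entries 4, 0, 0.
That gives 1 positive, 2 zero pivots.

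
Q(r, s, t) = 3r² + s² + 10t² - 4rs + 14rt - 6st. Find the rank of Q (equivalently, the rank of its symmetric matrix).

3

Write A = [[3, -2, 7], [-2, 1, -3], [7, -3, 10]].
Applying the same elementary operations to the rows and columns of A produces a congruent diagonal matrix with entries 3, -1/3, 2.
So there are 2 positive, 1 negative pivots.
The rank is the number of nonzero pivots: 3.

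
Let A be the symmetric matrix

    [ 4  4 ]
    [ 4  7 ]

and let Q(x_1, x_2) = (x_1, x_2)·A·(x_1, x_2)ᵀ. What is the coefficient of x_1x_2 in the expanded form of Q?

The coefficient of x_1x_2 is A[1,2] + A[2,1] = 2·4 = 8.

8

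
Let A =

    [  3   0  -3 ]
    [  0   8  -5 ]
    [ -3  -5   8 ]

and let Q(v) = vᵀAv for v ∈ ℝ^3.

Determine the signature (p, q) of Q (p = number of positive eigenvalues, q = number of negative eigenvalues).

Applying the same elementary operations to the rows and columns of A produces a congruent diagonal matrix with entries 3, 8, 15/8.
So there are 3 positive pivots.

(3, 0)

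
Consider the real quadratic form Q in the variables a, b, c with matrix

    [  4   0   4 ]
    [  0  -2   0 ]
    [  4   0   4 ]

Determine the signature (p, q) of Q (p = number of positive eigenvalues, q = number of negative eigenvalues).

(1, 1)

Applying the same elementary operations to the rows and columns of A produces a congruent diagonal matrix with entries 4, -2, 0.
That gives 1 positive, 1 negative, 1 zero pivots.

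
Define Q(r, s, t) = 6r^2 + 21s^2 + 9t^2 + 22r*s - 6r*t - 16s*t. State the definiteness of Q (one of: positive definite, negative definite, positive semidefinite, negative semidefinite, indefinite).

positive semidefinite

The associated matrix is A = [[6, 11, -3], [11, 21, -8], [-3, -8, 9]].
Congruent diagonalization of A (simultaneous row and column reduction) yields pivots 6, 5/6, 0.
So there are 2 positive, 1 zero pivots.
Hence Q is positive semidefinite.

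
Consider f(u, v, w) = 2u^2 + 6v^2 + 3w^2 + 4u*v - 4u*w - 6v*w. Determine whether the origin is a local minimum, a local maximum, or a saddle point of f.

The Hessian at the origin is H = [[4, 4, -4], [4, 12, -6], [-4, -6, 6]].
Symmetric row and column elimination reduces H to a congruent diagonal form with pivots 4, 8, 3/2.
Counting signs: 3 positive.
H is positive definite, so the origin is a strict local minimum.

local minimum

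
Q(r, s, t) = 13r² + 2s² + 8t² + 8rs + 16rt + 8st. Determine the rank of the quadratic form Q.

The symmetric matrix is A = [[13, 4, 8], [4, 2, 4], [8, 4, 8]].
Applying the same elementary operations to the rows and columns of A produces a congruent diagonal matrix with entries 13, 10/13, 0.
Counting signs: 2 positive, 1 zero.
The rank is the number of nonzero pivots: 2.

2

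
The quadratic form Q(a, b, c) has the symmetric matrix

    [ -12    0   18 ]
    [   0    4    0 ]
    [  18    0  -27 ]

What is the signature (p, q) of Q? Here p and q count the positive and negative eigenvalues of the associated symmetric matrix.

(1, 1)

Applying the same elementary operations to the rows and columns of A produces a congruent diagonal matrix with entries -12, 4, 0.
That gives 1 positive, 1 negative, 1 zero pivots.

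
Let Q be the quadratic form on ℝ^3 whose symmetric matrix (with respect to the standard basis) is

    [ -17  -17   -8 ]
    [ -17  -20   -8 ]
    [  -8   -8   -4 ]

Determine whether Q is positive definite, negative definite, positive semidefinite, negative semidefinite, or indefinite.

An LDLᵀ factorisation of A has diagonal entries -17, -3, -4/17.
That gives 3 negative pivots.
Hence Q is negative definite.

negative definite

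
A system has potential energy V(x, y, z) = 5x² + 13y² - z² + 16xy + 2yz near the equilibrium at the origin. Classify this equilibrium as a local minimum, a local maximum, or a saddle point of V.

saddle point

The Hessian at the origin is H = [[10, 16, 0], [16, 26, 2], [0, 2, -2]].
Symmetric row and column elimination reduces H to a congruent diagonal form with pivots 10, 2/5, -12.
Counting signs: 2 positive, 1 negative.
H is indefinite, so the origin is a saddle point.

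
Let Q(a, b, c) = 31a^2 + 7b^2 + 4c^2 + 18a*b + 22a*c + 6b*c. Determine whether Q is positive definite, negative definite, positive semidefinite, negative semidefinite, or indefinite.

The symmetric matrix of Q is A = [[31, 9, 11], [9, 7, 3], [11, 3, 4]].
Leading principal minors: Δ_1 = 31, Δ_2 = 136, Δ_3 = 12.
All leading principal minors are positive, so by Sylvester's criterion Q is positive definite.

positive definite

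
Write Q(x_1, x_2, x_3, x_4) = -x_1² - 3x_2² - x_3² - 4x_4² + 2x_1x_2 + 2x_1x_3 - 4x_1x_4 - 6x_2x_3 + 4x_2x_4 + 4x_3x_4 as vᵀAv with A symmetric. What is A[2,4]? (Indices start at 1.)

2

The coefficient of x_2·x_4 in Q is 4. For a symmetric A this equals A[2,4] + A[4,2] = 2·A[2,4].
So A[2,4] = 4/2 = 2.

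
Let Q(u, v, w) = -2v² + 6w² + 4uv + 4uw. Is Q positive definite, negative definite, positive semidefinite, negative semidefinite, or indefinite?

The symmetric matrix is A = [[0, 2, 2], [2, -2, 0], [2, 0, 6]].
A is congruent to a diagonal matrix with 2 positive, 1 negative and 0 zero entries, so Q is indefinite.

indefinite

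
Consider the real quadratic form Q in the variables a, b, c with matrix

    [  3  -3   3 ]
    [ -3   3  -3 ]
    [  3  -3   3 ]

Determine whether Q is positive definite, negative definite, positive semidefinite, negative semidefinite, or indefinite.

positive semidefinite

Symmetric row and column elimination reduces A to a congruent diagonal form with pivots 3, 0, 0.
So there are 1 positive, 2 zero pivots.
Hence Q is positive semidefinite.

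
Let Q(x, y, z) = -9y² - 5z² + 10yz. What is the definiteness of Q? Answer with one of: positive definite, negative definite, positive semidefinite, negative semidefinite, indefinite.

negative semidefinite

The associated matrix is A = [[0, 0, 0], [0, -9, 5], [0, 5, -5]].
Symmetric row and column elimination reduces A to a congruent diagonal form with pivots 0, -9, -20/9.
So there are 2 negative, 1 zero pivots.
Hence Q is negative semidefinite.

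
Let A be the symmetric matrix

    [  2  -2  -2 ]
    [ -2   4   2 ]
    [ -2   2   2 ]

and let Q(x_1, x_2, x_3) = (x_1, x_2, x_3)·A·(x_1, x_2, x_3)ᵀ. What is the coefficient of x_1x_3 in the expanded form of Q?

The coefficient of x_1x_3 is A[1,3] + A[3,1] = 2·(-2) = -4.

-4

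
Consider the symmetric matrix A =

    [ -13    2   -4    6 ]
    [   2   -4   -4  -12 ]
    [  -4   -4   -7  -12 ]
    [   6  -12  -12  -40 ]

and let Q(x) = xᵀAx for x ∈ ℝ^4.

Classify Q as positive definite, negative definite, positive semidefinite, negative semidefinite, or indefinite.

Congruent diagonalization of A (simultaneous row and column reduction) yields pivots -13, -48/13, 0, -4.
That gives 3 negative, 1 zero pivots.
Hence Q is negative semidefinite.

negative semidefinite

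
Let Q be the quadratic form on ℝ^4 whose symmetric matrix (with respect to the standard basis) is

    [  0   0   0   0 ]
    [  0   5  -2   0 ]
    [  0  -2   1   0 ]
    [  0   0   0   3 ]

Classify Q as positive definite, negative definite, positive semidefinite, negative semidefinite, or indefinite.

positive semidefinite

Row-reducing A symmetrically gives the diagonal entries 0, 5, 1/5, 3.
So there are 3 positive, 1 zero pivots.
Hence Q is positive semidefinite.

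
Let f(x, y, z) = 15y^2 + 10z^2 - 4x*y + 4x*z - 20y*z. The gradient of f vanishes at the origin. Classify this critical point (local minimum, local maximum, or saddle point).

saddle point

The Hessian at the origin is H = [[0, -4, 4], [-4, 30, -20], [4, -20, 20]].
H is indefinite, so the origin is a saddle point.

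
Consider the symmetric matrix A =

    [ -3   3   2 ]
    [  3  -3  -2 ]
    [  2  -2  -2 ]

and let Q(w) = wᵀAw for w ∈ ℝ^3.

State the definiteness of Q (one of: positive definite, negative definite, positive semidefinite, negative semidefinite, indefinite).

Symmetric row and column elimination reduces A to a congruent diagonal form with pivots -3, 0, -2/3.
So there are 2 negative, 1 zero pivots.
Hence Q is negative semidefinite.

negative semidefinite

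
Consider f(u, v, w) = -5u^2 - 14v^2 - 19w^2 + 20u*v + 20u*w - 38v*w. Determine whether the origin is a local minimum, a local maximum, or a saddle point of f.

The Hessian at the origin is H = [[-10, 20, 20], [20, -28, -38], [20, -38, -38]].
Applying the same elementary operations to the rows and columns of H produces a congruent diagonal matrix with entries -10, 12, 5/3.
Counting signs: 2 positive, 1 negative.
H is indefinite, so the origin is a saddle point.

saddle point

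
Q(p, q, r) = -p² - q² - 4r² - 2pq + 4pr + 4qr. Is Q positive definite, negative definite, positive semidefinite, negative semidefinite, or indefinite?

negative semidefinite

The symmetric matrix is A = [[-1, -1, 2], [-1, -1, 2], [2, 2, -4]].
Congruent diagonalization of A (simultaneous row and column reduction) yields pivots -1, 0, 0.
That gives 1 negative, 2 zero pivots.
Hence Q is negative semidefinite.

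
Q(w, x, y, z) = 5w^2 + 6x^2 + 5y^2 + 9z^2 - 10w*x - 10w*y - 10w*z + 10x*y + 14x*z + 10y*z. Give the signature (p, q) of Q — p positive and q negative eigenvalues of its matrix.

(2, 0)

Write A = [[5, -5, -5, -5], [-5, 6, 5, 7], [-5, 5, 5, 5], [-5, 7, 5, 9]].
Row-reducing A symmetrically gives the diagonal entries 5, 1, 0, 0.
So there are 2 positive, 2 zero pivots.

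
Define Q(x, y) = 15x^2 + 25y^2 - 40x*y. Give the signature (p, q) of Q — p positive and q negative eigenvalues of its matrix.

Write A = [[15, -20], [-20, 25]].
Symmetric row and column elimination reduces A to a congruent diagonal form with pivots 15, -5/3.
Counting signs: 1 positive, 1 negative.

(1, 1)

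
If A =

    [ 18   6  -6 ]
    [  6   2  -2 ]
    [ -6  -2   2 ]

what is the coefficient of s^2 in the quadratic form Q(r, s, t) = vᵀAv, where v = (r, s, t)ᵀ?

The coefficient of s^2 is the diagonal entry A[2,2] = 2.

2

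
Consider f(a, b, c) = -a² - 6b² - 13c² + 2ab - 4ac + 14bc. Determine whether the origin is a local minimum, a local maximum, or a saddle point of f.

The Hessian at the origin is H = [[-2, 2, -4], [2, -12, 14], [-4, 14, -26]].
Row-reducing H symmetrically gives the diagonal entries -2, -10, -8.
Counting signs: 3 negative.
H is negative definite, so the origin is a strict local maximum.

local maximum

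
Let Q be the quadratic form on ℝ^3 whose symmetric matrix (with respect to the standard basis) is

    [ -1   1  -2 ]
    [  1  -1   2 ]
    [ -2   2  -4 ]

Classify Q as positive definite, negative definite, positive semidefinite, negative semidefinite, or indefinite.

negative semidefinite

Applying the same elementary operations to the rows and columns of A produces a congruent diagonal matrix with entries -1, 0, 0.
Counting signs: 1 negative, 2 zero.
Hence Q is negative semidefinite.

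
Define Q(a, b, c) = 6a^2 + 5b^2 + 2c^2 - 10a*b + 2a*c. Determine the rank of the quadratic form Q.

Write A = [[6, -5, 1], [-5, 5, 0], [1, 0, 2]].
Row-reducing A symmetrically gives the diagonal entries 6, 5/6, 1.
Counting signs: 3 positive.
The rank is the number of nonzero pivots: 3.

3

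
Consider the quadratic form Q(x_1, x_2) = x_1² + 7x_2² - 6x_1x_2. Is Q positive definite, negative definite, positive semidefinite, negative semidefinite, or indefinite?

The associated matrix is A = [[1, -3], [-3, 7]].
Applying the same elementary operations to the rows and columns of A produces a congruent diagonal matrix with entries 1, -2.
So there are 1 positive, 1 negative pivots.
Hence Q is indefinite.

indefinite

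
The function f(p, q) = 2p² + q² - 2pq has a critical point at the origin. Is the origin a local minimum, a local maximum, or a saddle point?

local minimum

The Hessian at the origin is H = [[4, -2], [-2, 2]].
det H = 4·2 − (-2)² = 4 > 0 and H[1,1] = 4 > 0, so H is positive definite.
Therefore the origin is a local minimum.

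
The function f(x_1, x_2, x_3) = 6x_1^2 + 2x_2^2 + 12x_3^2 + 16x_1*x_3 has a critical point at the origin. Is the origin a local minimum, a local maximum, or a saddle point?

local minimum

The Hessian at the origin is H = [[12, 0, 16], [0, 4, 0], [16, 0, 24]].
Congruent diagonalization of H (simultaneous row and column reduction) yields pivots 12, 4, 8/3.
So there are 3 positive pivots.
H is positive definite, so the origin is a strict local minimum.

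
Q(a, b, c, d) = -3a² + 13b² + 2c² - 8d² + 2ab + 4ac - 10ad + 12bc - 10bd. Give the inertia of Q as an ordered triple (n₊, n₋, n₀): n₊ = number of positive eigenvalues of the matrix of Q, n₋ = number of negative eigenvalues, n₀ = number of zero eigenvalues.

(1, 2, 1)

The associated matrix is A = [[-3, 1, 2, -5], [1, 13, 6, -5], [2, 6, 2, 0], [-5, -5, 0, -8]].
Applying the same elementary operations to the rows and columns of A produces a congruent diagonal matrix with entries -3, 40/3, 0, -3.
So there are 1 positive, 2 negative, 1 zero pivots.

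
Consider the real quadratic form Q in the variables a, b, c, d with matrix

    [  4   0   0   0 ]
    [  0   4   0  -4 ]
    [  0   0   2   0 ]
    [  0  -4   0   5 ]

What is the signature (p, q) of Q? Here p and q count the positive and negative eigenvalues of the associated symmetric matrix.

(4, 0)

Symmetric row and column elimination reduces A to a congruent diagonal form with pivots 4, 4, 2, 1.
Counting signs: 4 positive.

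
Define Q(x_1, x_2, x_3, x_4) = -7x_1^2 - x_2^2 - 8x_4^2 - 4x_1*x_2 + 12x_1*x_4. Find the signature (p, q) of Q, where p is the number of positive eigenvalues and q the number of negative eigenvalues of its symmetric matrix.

The symmetric matrix is A = [[-7, -2, 0, 6], [-2, -1, 0, 0], [0, 0, 0, 0], [6, 0, 0, -8]].
Applying the same elementary operations to the rows and columns of A produces a congruent diagonal matrix with entries -7, -3/7, 0, 4.
So there are 1 positive, 2 negative, 1 zero pivots.

(1, 2)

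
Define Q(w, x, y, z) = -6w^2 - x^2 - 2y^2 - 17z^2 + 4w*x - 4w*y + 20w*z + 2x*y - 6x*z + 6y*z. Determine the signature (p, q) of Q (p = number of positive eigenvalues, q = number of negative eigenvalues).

The symmetric matrix is A = [[-6, 2, -2, 10], [2, -1, 1, -3], [-2, 1, -2, 3], [10, -3, 3, -17]].
Congruent diagonalization of A (simultaneous row and column reduction) yields pivots -6, -1/3, -1, 0.
Counting signs: 3 negative, 1 zero.

(0, 3)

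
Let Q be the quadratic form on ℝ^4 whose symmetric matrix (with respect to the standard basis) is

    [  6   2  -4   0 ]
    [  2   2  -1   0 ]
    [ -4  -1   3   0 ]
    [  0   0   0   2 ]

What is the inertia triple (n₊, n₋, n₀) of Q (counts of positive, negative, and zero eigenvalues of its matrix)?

(4, 0, 0)

Symmetric row and column elimination reduces A to a congruent diagonal form with pivots 6, 4/3, 1/4, 2.
Counting signs: 4 positive.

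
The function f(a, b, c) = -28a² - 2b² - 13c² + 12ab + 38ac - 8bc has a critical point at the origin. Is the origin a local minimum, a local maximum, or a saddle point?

local maximum

The Hessian at the origin is H = [[-56, 12, 38], [12, -4, -8], [38, -8, -26]].
Applying the same elementary operations to the rows and columns of H produces a congruent diagonal matrix with entries -56, -10/7, -1/5.
Counting signs: 3 negative.
H is negative definite, so the origin is a strict local maximum.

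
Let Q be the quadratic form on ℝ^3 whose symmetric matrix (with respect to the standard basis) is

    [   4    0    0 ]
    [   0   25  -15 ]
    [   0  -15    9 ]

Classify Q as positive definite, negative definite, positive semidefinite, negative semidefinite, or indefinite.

Row-reducing A symmetrically gives the diagonal entries 4, 25, 0.
That gives 2 positive, 1 zero pivots.
Hence Q is positive semidefinite.

positive semidefinite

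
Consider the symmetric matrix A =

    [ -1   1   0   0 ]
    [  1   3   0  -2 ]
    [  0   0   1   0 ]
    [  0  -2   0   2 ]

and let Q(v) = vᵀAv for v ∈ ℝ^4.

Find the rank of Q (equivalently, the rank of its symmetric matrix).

4

Row-reducing A symmetrically gives the diagonal entries -1, 4, 1, 1.
Counting signs: 3 positive, 1 negative.
The rank is the number of nonzero pivots: 4.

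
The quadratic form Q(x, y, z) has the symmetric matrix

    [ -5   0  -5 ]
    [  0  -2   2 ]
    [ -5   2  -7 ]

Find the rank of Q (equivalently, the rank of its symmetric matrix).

2

Applying the same elementary operations to the rows and columns of A produces a congruent diagonal matrix with entries -5, -2, 0.
So there are 2 negative, 1 zero pivots.
The rank is the number of nonzero pivots: 2.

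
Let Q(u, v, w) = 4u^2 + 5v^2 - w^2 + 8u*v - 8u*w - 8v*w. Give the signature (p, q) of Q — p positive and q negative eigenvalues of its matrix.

Write A = [[4, 4, -4], [4, 5, -4], [-4, -4, -1]].
Applying the same elementary operations to the rows and columns of A produces a congruent diagonal matrix with entries 4, 1, -5.
So there are 2 positive, 1 negative pivots.

(2, 1)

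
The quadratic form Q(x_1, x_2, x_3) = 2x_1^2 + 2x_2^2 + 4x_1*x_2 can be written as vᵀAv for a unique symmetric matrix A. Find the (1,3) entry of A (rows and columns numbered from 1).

0

The coefficient of x_1·x_3 in Q is 0. For a symmetric A this equals A[1,3] + A[3,1] = 2·A[1,3].
So A[1,3] = 0/2 = 0.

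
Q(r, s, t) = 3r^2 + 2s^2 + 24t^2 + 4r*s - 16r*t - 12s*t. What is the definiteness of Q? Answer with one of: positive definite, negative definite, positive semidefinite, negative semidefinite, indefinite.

positive definite

Write A = [[3, 2, -8], [2, 2, -6], [-8, -6, 24]].
Row-reducing A symmetrically gives the diagonal entries 3, 2/3, 2.
So there are 3 positive pivots.
Hence Q is positive definite.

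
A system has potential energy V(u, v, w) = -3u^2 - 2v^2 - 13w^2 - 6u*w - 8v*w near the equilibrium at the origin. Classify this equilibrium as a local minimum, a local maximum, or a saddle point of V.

local maximum

The Hessian at the origin is H = [[-6, 0, -6], [0, -4, -8], [-6, -8, -26]].
Applying the same elementary operations to the rows and columns of H produces a congruent diagonal matrix with entries -6, -4, -4.
So there are 3 negative pivots.
H is negative definite, so the origin is a strict local maximum.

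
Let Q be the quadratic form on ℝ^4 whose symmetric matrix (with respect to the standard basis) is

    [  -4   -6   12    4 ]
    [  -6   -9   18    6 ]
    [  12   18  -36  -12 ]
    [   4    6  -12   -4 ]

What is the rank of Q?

Applying the same elementary operations to the rows and columns of A produces a congruent diagonal matrix with entries -4, 0, 0, 0.
Counting signs: 1 negative, 3 zero.
The rank is the number of nonzero pivots: 1.

1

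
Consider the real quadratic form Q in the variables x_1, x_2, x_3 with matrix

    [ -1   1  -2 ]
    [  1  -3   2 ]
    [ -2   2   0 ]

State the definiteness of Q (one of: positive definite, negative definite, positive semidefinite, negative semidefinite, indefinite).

indefinite

Row-reducing A symmetrically gives the diagonal entries -1, -2, 4.
Counting signs: 1 positive, 2 negative.
Hence Q is indefinite.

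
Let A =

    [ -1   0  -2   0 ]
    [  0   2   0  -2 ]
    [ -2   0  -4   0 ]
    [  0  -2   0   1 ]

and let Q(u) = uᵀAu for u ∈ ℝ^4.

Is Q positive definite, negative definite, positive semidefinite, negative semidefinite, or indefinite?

indefinite

Congruent diagonalization of A (simultaneous row and column reduction) yields pivots -1, 2, 0, -1.
That gives 1 positive, 2 negative, 1 zero pivots.
Hence Q is indefinite.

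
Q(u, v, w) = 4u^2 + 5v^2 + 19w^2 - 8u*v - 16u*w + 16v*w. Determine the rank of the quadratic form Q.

3

The associated matrix is A = [[4, -4, -8], [-4, 5, 8], [-8, 8, 19]].
Congruent diagonalization of A (simultaneous row and column reduction) yields pivots 4, 1, 3.
That gives 3 positive pivots.
The rank is the number of nonzero pivots: 3.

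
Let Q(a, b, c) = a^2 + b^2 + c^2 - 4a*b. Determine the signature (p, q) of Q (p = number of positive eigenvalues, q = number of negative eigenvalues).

The associated matrix is A = [[1, -2, 0], [-2, 1, 0], [0, 0, 1]].
An LDLᵀ factorisation of A has diagonal entries 1, -3, 1.
So there are 2 positive, 1 negative pivots.

(2, 1)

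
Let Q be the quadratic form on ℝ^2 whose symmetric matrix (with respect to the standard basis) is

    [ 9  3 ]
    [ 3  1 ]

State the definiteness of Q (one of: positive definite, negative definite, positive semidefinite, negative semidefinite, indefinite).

Symmetric row and column elimination reduces A to a congruent diagonal form with pivots 9, 0.
So there are 1 positive, 1 zero pivots.
Hence Q is positive semidefinite.

positive semidefinite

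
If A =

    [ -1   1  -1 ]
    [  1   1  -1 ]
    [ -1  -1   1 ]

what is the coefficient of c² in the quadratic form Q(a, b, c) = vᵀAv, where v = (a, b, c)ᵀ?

The coefficient of c² is the diagonal entry A[3,3] = 1.

1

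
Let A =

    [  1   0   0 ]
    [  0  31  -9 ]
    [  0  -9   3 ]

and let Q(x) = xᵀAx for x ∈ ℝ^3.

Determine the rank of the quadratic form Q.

3

Symmetric row and column elimination reduces A to a congruent diagonal form with pivots 1, 31, 12/31.
Counting signs: 3 positive.
The rank is the number of nonzero pivots: 3.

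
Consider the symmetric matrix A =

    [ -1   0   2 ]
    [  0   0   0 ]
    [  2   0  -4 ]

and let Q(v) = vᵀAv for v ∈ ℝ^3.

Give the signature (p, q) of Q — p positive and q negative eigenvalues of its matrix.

(0, 1)

Congruent diagonalization of A (simultaneous row and column reduction) yields pivots -1, 0, 0.
That gives 1 negative, 2 zero pivots.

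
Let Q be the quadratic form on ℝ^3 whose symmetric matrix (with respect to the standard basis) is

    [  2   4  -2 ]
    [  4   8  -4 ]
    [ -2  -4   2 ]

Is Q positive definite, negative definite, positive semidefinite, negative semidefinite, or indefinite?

Applying the same elementary operations to the rows and columns of A produces a congruent diagonal matrix with entries 2, 0, 0.
That gives 1 positive, 2 zero pivots.
Hence Q is positive semidefinite.

positive semidefinite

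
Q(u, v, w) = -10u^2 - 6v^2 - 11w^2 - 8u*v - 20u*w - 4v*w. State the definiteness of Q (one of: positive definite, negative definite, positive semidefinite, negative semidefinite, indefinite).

negative definite

The symmetric matrix of Q is A = [[-10, -4, -10], [-4, -6, -2], [-10, -2, -11]].
Leading principal minors: Δ_1 = -10, Δ_2 = 44, Δ_3 = -4.
The signs alternate starting with Δ_1 < 0, so by Sylvester's criterion Q is negative definite.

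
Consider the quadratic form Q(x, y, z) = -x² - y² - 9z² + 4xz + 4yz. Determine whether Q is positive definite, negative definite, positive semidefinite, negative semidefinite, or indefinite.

The symmetric matrix of Q is A = [[-1, 0, 2], [0, -1, 2], [2, 2, -9]].
Leading principal minors: Δ_1 = -1, Δ_2 = 1, Δ_3 = -1.
The signs alternate starting with Δ_1 < 0, so by Sylvester's criterion Q is negative definite.

negative definite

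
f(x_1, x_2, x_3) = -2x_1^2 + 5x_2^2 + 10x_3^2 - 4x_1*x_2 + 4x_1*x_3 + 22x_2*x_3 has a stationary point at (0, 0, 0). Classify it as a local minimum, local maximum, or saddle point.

The Hessian at the origin is H = [[-4, -4, 4], [-4, 10, 22], [4, 22, 20]].
Congruent diagonalization of H (simultaneous row and column reduction) yields pivots -4, 14, 6/7.
That gives 2 positive, 1 negative pivots.
H is indefinite, so the origin is a saddle point.

saddle point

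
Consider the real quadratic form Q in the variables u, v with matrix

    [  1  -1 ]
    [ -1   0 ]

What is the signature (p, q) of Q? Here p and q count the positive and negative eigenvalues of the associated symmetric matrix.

(1, 1)

Applying the same elementary operations to the rows and columns of A produces a congruent diagonal matrix with entries 1, -1.
So there are 1 positive, 1 negative pivots.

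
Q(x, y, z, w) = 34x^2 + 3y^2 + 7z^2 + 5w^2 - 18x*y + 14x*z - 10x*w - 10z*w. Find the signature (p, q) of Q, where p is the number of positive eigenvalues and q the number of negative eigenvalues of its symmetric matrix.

(3, 0)

The symmetric matrix is A = [[34, -9, 7, -5], [-9, 3, 0, 0], [7, 0, 7, -5], [-5, 0, -5, 5]].
Applying the same elementary operations to the rows and columns of A produces a congruent diagonal matrix with entries 34, 21/34, 0, 10/7.
That gives 3 positive, 1 zero pivots.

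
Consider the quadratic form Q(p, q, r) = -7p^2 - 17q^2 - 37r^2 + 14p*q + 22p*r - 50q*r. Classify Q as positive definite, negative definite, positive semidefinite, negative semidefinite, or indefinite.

The symmetric matrix of Q is A = [[-7, 7, 11], [7, -17, -25], [11, -25, -37]].
Leading principal minors: Δ_1 = -7, Δ_2 = 70, Δ_3 = -8.
The signs alternate starting with Δ_1 < 0, so by Sylvester's criterion Q is negative definite.

negative definite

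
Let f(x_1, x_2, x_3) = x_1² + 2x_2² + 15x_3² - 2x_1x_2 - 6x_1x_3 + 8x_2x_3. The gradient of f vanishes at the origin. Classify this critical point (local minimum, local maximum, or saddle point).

The Hessian at the origin is H = [[2, -2, -6], [-2, 4, 8], [-6, 8, 30]].
An LDLᵀ factorisation of H has diagonal entries 2, 2, 10.
So there are 3 positive pivots.
H is positive definite, so the origin is a strict local minimum.

local minimum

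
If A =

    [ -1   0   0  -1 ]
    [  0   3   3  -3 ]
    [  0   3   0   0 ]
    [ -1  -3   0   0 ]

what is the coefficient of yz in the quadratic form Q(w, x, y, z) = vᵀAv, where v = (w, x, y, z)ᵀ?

0

The coefficient of yz is A[3,4] + A[4,3] = 2·0 = 0.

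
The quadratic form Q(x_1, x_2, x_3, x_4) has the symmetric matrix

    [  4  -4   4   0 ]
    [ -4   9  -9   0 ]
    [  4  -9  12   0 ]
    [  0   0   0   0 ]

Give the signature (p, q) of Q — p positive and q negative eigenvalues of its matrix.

Symmetric row and column elimination reduces A to a congruent diagonal form with pivots 4, 5, 3, 0.
That gives 3 positive, 1 zero pivots.

(3, 0)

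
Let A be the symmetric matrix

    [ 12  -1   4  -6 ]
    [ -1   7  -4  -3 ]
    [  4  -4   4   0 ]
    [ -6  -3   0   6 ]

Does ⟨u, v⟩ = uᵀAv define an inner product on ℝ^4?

yes

Applying the same elementary operations to the rows and columns of A produces a congruent diagonal matrix with entries 12, 83/12, 60/83, 6/5.
Counting signs: 4 positive.
Hence Q is positive definite.
⟨·,·⟩ is an inner product exactly when A is positive definite.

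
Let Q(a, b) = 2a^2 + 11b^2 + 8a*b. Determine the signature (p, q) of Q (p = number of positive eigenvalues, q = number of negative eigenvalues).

The symmetric matrix is A = [[2, 4], [4, 11]].
An LDLᵀ factorisation of A has diagonal entries 2, 3.
So there are 2 positive pivots.

(2, 0)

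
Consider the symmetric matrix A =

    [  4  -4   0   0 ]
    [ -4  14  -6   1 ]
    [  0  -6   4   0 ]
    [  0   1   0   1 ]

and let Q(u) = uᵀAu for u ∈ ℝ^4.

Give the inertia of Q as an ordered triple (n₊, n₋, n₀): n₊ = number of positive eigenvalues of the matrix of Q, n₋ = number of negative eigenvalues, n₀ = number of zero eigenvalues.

(3, 0, 1)

Applying the same elementary operations to the rows and columns of A produces a congruent diagonal matrix with entries 4, 10, 2/5, 0.
That gives 3 positive, 1 zero pivots.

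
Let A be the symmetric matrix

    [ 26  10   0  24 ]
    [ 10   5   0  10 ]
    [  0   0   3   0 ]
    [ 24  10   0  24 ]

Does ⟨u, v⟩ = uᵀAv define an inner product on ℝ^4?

yes

Symmetric row and column elimination reduces A to a congruent diagonal form with pivots 26, 15/13, 3, 4/3.
Counting signs: 4 positive.
Hence Q is positive definite.
⟨·,·⟩ is an inner product exactly when A is positive definite.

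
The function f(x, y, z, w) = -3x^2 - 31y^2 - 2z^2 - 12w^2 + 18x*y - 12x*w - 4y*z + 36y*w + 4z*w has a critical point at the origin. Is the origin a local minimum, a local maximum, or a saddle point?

The Hessian at the origin is H = [[-6, 18, 0, -12], [18, -62, -4, 36], [0, -4, -4, 4], [-12, 36, 4, -24]].
Applying the same elementary operations to the rows and columns of H produces a congruent diagonal matrix with entries -6, -8, -2, 8.
Counting signs: 1 positive, 3 negative.
H is indefinite, so the origin is a saddle point.

saddle point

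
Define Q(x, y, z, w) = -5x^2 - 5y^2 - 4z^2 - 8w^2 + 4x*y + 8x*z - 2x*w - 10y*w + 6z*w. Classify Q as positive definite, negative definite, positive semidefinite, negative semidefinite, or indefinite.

negative definite

The associated matrix is A = [[-5, 2, 4, -1], [2, -5, 0, -5], [4, 0, -4, 3], [-1, -5, 3, -8]].
Applying the same elementary operations to the rows and columns of A produces a congruent diagonal matrix with entries -5, -21/5, -4/21, -3/4.
Counting signs: 4 negative.
Hence Q is negative definite.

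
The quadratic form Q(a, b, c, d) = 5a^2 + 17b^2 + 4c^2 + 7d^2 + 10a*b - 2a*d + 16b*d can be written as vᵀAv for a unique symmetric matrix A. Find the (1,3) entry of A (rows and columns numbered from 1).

The coefficient of a·c in Q is 0. For a symmetric A this equals A[1,3] + A[3,1] = 2·A[1,3].
So A[1,3] = 0/2 = 0.

0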